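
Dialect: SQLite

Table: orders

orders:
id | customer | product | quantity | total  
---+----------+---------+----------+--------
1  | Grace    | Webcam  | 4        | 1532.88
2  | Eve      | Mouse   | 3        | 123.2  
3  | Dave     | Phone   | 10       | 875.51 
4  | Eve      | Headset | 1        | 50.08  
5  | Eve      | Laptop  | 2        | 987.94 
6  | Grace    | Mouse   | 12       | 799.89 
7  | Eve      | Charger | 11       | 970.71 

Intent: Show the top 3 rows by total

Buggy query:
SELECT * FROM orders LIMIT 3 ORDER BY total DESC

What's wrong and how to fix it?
Bug: LIMIT must come after ORDER BY

Fix: Swap the clauses: ORDER BY first, then LIMIT

Corrected query:
SELECT * FROM orders ORDER BY total DESC LIMIT 3

Result:
id | customer | product | quantity | total  
---+----------+---------+----------+--------
1  | Grace    | Webcam  | 4        | 1532.88
5  | Eve      | Laptop  | 2        | 987.94 
7  | Eve      | Charger | 11       | 970.71 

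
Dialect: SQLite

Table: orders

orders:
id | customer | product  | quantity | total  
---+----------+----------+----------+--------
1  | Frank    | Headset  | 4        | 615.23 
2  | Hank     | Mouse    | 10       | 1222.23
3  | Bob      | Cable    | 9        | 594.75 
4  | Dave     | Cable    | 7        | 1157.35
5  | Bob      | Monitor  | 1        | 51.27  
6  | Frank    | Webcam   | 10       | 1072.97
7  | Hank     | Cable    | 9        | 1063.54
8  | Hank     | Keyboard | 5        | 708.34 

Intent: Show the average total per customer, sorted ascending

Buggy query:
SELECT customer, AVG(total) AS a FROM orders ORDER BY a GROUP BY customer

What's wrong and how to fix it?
Bug: GROUP BY must precede ORDER BY

Fix: Move ORDER BY to the end, after GROUP BY

Corrected query:
SELECT customer, AVG(total) AS a FROM orders GROUP BY customer ORDER BY a

Result:
customer | a         
---------+-----------
Bob      | 323.01    
Frank    | 844.1     
Hank     | 998.036667
Dave     | 1157.35   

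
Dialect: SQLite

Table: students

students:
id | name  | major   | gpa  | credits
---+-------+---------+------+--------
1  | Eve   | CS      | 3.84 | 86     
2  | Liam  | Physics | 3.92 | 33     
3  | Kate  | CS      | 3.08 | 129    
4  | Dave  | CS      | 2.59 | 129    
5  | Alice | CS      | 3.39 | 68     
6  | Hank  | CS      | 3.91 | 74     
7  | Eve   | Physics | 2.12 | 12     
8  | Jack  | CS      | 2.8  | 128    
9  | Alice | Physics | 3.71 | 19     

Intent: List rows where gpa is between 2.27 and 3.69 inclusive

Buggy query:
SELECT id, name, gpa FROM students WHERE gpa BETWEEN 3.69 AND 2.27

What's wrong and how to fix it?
Bug: BETWEEN expects the lower bound first; with 3.69 AND 2.27 the range is empty

Fix: Swap the bounds so the smaller value comes first

Corrected query:
SELECT id, name, gpa FROM students WHERE gpa BETWEEN 2.27 AND 3.69

Result:
id | name  | gpa 
---+-------+-----
3  | Kate  | 3.08
4  | Dave  | 2.59
5  | Alice | 3.39
8  | Jack  | 2.8 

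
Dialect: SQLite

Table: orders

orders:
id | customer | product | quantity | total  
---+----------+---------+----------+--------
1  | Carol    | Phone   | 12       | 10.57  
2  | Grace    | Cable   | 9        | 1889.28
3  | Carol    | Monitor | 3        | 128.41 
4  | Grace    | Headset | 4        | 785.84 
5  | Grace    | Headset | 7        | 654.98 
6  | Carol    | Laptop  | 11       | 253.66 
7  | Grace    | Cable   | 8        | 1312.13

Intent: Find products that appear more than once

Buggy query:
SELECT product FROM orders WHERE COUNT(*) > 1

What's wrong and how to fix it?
Bug: WHERE can't reference COUNT(*); aggregates are computed after WHERE

Fix: GROUP BY product, then filter groups with HAVING COUNT(*) > 1

Corrected query:
SELECT product FROM orders GROUP BY product HAVING COUNT(*) > 1

Result:
product
-------
Cable  
Headset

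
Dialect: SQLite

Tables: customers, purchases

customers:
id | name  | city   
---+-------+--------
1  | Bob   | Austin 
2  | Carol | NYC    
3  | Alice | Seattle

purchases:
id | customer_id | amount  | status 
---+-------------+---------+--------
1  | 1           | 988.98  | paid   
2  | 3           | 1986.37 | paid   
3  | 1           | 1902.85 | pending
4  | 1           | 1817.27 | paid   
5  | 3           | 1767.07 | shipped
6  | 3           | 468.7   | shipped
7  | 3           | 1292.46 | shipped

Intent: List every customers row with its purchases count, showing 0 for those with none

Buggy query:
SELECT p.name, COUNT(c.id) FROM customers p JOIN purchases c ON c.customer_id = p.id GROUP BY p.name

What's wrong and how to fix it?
Bug: INNER JOIN drops customers rows that have no matching purchases rows

Fix: Switch to LEFT JOIN to retain unmatched parent rows

Corrected query:
SELECT p.name, COUNT(c.id) FROM customers p LEFT JOIN purchases c ON c.customer_id = p.id GROUP BY p.name

Result:
name  | COUNT(c.id)
------+------------
Alice | 4          
Bob   | 3          
Carol | 0          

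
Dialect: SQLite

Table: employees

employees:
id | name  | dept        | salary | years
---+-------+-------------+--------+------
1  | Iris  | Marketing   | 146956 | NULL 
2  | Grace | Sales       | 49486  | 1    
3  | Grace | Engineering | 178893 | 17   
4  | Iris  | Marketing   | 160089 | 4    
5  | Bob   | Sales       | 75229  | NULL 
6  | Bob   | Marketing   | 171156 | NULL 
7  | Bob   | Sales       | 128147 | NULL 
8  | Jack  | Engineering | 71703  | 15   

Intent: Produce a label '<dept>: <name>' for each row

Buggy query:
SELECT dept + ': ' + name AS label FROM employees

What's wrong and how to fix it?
Bug: SQLite uses || for string concatenation; + coerces text to numbers (yielding 0)

Fix: Replace + with || to concatenate text

Corrected query:
SELECT dept || ': ' || name AS label FROM employees

Result:
label             
------------------
Marketing: Iris   
Sales: Grace      
Engineering: Grace
Marketing: Iris   
Sales: Bob        
Marketing: Bob    
Sales: Bob        
Engineering: Jack 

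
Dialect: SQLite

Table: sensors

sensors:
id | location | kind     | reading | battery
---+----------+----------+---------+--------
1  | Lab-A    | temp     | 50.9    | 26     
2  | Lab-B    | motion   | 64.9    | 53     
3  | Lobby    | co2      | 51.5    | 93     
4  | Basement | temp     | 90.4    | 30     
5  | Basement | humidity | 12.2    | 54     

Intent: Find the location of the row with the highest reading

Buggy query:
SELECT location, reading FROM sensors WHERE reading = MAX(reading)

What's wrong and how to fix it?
Bug: WHERE is evaluated per row; an aggregate over the whole table isn't defined there

Fix: Wrap MAX in a scalar subquery so WHERE compares against a single value

Corrected query:
SELECT location, reading FROM sensors WHERE reading = (SELECT MAX(reading) FROM sensors)

Result:
location | reading
---------+--------
Basement | 90.4   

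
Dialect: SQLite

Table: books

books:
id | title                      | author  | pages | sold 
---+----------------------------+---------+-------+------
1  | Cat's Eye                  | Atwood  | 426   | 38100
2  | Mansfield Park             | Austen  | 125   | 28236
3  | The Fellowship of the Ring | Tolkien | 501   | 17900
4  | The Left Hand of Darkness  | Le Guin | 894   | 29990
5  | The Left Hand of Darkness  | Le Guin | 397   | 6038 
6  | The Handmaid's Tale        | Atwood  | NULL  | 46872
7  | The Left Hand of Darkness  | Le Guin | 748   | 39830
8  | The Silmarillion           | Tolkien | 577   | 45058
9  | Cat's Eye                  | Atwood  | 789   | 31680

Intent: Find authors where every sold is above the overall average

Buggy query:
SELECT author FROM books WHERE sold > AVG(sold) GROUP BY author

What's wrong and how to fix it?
Bug: WHERE evaluates per row before aggregation, so AVG() is unavailable

Fix: Use a subquery for AVG and a HAVING MIN(...) filter so the condition holds for every row in the group

Corrected query:
SELECT author FROM books GROUP BY author HAVING MIN(sold) > (SELECT AVG(sold) FROM books)

Result:
author
------
Atwood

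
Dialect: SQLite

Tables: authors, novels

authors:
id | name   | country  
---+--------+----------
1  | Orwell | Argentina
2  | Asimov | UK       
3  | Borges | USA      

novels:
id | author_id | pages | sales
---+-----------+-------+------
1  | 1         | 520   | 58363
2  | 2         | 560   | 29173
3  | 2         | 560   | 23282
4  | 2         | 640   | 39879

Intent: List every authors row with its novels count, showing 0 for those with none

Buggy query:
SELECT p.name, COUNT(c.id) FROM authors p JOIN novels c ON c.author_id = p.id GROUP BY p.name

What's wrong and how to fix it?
Bug: An inner join excludes parents with zero children

Fix: Switch to LEFT JOIN to retain unmatched parent rows

Corrected query:
SELECT p.name, COUNT(c.id) FROM authors p LEFT JOIN novels c ON c.author_id = p.id GROUP BY p.name

Result:
name   | COUNT(c.id)
-------+------------
Asimov | 3          
Borges | 0          
Orwell | 1          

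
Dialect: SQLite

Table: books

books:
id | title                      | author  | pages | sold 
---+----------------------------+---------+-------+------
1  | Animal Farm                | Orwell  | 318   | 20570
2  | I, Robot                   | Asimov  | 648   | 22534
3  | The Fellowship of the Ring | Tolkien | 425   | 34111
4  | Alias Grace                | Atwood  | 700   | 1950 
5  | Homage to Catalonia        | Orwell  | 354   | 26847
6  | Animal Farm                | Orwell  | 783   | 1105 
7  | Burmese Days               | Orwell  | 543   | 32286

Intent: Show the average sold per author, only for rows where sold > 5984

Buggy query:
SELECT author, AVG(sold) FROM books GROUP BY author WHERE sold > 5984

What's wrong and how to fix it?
Bug: WHERE cannot follow GROUP BY

Fix: Move the WHERE clause before GROUP BY

Corrected query:
SELECT author, AVG(sold) FROM books WHERE sold > 5984 GROUP BY author

Result:
author  | AVG(sold)   
--------+-------------
Asimov  | 22534       
Orwell  | 26567.666667
Tolkien | 34111       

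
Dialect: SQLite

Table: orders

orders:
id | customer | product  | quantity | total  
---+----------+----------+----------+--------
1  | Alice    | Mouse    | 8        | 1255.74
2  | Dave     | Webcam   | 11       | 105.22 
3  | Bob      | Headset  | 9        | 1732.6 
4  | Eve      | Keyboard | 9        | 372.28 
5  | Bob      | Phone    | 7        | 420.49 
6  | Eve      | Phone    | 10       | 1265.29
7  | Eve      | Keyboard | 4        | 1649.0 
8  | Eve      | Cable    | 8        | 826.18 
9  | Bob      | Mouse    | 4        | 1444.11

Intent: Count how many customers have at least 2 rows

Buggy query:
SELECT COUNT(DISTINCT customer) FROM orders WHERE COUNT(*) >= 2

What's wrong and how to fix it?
Bug: COUNT(*) cannot appear in WHERE; the per-group count doesn't exist yet

Fix: Use a subquery that GROUPs and filters with HAVING, then count its rows

Corrected query:
SELECT COUNT(*) FROM (SELECT customer FROM orders GROUP BY customer HAVING COUNT(*) >= 2)

Result:
COUNT(*)
--------
2       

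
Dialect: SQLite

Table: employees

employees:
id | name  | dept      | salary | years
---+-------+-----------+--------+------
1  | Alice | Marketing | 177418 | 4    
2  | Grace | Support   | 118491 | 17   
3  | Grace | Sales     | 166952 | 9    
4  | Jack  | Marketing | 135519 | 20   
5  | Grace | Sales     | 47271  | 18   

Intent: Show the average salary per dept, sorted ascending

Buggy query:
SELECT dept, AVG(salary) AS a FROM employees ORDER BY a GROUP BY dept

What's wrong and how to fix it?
Bug: ORDER BY appears before GROUP BY; SQL clause order requires GROUP BY first

Fix: Move ORDER BY to the end, after GROUP BY

Corrected query:
SELECT dept, AVG(salary) AS a FROM employees GROUP BY dept ORDER BY a

Result:
dept      | a       
----------+---------
Sales     | 107111.5
Support   | 118491  
Marketing | 156468.5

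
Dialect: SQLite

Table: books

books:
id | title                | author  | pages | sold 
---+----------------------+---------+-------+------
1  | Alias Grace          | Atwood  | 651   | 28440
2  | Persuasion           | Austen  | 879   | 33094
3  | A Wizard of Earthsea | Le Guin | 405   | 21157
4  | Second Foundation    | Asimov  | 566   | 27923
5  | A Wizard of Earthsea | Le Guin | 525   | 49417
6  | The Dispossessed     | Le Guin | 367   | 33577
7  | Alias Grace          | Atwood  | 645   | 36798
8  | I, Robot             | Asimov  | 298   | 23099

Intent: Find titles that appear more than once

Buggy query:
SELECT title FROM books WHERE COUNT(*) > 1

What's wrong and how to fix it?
Bug: WHERE can't reference COUNT(*); aggregates are computed after WHERE

Fix: Group first, then use HAVING for the count condition

Corrected query:
SELECT title FROM books GROUP BY title HAVING COUNT(*) > 1

Result:
title               
--------------------
A Wizard of Earthsea
Alias Grace         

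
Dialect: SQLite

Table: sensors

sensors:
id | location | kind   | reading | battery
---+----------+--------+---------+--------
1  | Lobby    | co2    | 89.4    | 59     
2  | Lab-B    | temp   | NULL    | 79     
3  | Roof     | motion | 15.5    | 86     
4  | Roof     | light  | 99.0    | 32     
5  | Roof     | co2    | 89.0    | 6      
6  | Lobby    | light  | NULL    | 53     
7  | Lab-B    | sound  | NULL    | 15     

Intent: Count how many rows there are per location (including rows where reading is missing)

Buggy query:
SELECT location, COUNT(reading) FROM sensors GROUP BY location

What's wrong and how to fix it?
Bug: COUNT(column) counts non-NULL values only; rows with NULL reading aren't counted

Fix: Replace COUNT(reading) with COUNT(*)

Corrected query:
SELECT location, COUNT(*) FROM sensors GROUP BY location

Result:
location | COUNT(*)
---------+---------
Lab-B    | 2       
Lobby    | 2       
Roof     | 3       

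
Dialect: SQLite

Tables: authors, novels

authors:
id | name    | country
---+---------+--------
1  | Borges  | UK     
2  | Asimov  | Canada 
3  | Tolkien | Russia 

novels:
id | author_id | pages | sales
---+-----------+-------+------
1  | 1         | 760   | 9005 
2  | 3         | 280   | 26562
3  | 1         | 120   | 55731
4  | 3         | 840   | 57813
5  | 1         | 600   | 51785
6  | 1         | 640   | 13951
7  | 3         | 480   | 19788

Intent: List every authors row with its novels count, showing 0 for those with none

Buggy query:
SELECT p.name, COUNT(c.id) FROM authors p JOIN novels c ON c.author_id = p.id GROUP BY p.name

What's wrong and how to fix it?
Bug: An inner join excludes parents with zero children

Fix: Use LEFT JOIN so parents without children still appear (COUNT(c.id) gives 0)

Corrected query:
SELECT p.name, COUNT(c.id) FROM authors p LEFT JOIN novels c ON c.author_id = p.id GROUP BY p.name

Result:
name    | COUNT(c.id)
--------+------------
Asimov  | 0          
Borges  | 4          
Tolkien | 3          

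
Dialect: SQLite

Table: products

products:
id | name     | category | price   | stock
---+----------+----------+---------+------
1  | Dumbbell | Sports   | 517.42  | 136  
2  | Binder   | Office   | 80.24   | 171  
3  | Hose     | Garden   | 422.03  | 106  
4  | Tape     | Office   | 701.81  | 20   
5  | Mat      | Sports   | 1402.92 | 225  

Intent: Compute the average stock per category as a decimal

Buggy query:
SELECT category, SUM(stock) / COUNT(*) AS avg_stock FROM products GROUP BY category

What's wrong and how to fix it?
Bug: Both operands are integers, so '/' performs integer division and truncates

Fix: Multiply by 1.0 (or CAST to REAL) to force floating-point division

Corrected query:
SELECT category, SUM(stock) * 1.0 / COUNT(*) AS avg_stock FROM products GROUP BY category

Result:
category | avg_stock
---------+----------
Garden   | 106      
Office   | 95.5     
Sports   | 180.5    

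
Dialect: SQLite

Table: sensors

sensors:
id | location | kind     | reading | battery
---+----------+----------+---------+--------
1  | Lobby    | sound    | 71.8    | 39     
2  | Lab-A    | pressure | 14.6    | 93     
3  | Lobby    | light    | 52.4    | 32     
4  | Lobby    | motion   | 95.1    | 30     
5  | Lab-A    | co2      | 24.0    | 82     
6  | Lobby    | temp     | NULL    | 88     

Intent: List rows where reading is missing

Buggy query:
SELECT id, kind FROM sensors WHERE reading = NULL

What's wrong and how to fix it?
Bug: Comparing to NULL with '=' never matches; NULL = NULL is unknown, not true

Fix: Use IS NULL to test for NULL

Corrected query:
SELECT id, kind FROM sensors WHERE reading IS NULL

Result:
id | kind
---+-----
6  | temp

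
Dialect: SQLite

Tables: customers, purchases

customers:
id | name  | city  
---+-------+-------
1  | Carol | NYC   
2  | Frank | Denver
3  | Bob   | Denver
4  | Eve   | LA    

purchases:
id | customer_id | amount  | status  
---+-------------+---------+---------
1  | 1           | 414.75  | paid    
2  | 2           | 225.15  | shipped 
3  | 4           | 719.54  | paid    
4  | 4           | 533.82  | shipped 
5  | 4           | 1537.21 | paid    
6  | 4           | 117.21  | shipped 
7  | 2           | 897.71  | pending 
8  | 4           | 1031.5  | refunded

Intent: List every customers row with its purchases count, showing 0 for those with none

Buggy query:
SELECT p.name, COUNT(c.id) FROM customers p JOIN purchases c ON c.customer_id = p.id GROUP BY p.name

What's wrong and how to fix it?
Bug: INNER JOIN drops customers rows that have no matching purchases rows

Fix: Switch to LEFT JOIN to retain unmatched parent rows

Corrected query:
SELECT p.name, COUNT(c.id) FROM customers p LEFT JOIN purchases c ON c.customer_id = p.id GROUP BY p.name

Result:
name  | COUNT(c.id)
------+------------
Bob   | 0          
Carol | 1          
Eve   | 5          
Frank | 2          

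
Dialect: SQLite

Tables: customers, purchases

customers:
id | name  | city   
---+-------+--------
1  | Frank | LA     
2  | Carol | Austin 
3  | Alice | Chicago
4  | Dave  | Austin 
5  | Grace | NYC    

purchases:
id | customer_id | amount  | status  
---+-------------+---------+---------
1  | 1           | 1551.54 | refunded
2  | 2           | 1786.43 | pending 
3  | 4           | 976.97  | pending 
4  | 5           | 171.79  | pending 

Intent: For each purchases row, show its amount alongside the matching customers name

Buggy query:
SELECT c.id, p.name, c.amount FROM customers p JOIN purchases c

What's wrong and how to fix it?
Bug: Missing join condition: each purchases row is matched to all customers rows instead of just its own

Fix: Specify the join condition linking the foreign key to the parent id

Corrected query:
SELECT c.id, p.name, c.amount FROM customers p JOIN purchases c ON c.customer_id = p.id

Result:
id | name  | amount 
---+-------+--------
1  | Frank | 1551.54
2  | Carol | 1786.43
3  | Dave  | 976.97 
4  | Grace | 171.79 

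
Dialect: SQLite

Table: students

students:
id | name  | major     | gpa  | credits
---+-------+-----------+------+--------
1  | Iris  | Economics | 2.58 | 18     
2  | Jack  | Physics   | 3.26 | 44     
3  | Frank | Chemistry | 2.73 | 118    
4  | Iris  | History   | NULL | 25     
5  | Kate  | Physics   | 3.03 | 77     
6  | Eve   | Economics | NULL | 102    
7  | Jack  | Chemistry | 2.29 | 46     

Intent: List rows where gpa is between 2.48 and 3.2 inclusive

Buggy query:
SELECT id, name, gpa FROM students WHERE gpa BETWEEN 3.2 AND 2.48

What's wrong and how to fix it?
Bug: BETWEEN expects the lower bound first; with 3.2 AND 2.48 the range is empty

Fix: Swap the bounds so the smaller value comes first

Corrected query:
SELECT id, name, gpa FROM students WHERE gpa BETWEEN 2.48 AND 3.2

Result:
id | name  | gpa 
---+-------+-----
1  | Iris  | 2.58
3  | Frank | 2.73
5  | Kate  | 3.03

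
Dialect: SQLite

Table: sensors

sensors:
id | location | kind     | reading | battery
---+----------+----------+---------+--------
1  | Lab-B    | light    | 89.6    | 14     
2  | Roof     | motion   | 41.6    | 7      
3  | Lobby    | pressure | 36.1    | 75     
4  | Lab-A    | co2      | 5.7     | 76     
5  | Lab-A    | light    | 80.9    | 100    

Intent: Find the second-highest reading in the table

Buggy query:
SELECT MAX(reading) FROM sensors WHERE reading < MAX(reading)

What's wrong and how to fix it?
Bug: MAX(reading) on the right of the comparison is an aggregate-in-WHERE error

Fix: Compute the overall MAX in a subquery, then take MAX of rows below it

Corrected query:
SELECT MAX(reading) FROM sensors WHERE reading < (SELECT MAX(reading) FROM sensors)

Result:
MAX(reading)
------------
80.9        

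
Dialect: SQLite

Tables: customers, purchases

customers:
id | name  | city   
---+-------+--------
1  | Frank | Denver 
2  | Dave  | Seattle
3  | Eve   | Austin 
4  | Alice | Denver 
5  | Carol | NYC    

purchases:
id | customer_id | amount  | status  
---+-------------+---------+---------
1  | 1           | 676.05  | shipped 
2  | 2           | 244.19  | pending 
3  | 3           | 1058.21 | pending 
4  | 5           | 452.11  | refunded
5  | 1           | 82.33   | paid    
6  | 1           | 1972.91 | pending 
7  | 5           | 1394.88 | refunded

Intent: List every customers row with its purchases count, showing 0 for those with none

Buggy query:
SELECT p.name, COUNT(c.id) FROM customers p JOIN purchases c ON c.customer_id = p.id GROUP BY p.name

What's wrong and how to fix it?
Bug: An inner join excludes parents with zero children

Fix: Switch to LEFT JOIN to retain unmatched parent rows

Corrected query:
SELECT p.name, COUNT(c.id) FROM customers p LEFT JOIN purchases c ON c.customer_id = p.id GROUP BY p.name

Result:
name  | COUNT(c.id)
------+------------
Alice | 0          
Carol | 2          
Dave  | 1          
Eve   | 1          
Frank | 3          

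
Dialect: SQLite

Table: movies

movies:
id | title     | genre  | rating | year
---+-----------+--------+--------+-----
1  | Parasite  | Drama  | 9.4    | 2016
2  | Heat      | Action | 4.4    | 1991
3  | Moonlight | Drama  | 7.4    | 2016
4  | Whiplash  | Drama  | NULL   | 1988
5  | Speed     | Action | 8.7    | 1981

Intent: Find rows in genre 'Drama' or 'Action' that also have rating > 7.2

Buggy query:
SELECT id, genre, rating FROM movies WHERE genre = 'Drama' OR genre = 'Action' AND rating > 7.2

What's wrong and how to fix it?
Bug: AND binds tighter than OR, so this parses as genre = 'Drama' OR (genre = 'Action' AND rating > 7.2)

Fix: Group the OR with parentheses (or use IN), then AND the threshold

Corrected query:
SELECT id, genre, rating FROM movies WHERE (genre = 'Drama' OR genre = 'Action') AND rating > 7.2

Result:
id | genre  | rating
---+--------+-------
1  | Drama  | 9.4   
3  | Drama  | 7.4   
5  | Action | 8.7   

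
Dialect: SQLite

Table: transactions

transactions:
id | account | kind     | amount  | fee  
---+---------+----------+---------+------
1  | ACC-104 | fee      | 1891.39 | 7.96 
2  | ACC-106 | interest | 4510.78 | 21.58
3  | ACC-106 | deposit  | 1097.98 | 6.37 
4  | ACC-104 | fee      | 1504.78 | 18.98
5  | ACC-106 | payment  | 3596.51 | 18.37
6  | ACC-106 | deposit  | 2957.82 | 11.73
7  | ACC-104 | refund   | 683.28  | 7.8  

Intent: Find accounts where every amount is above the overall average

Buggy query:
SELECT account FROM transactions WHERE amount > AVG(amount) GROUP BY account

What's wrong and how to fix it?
Bug: WHERE evaluates per row before aggregation, so AVG() is unavailable

Fix: Use a subquery for AVG and a HAVING MIN(...) filter so the condition holds for every row in the group

Corrected query:
SELECT account FROM transactions GROUP BY account HAVING MIN(amount) > (SELECT AVG(amount) FROM transactions)

Result:
(no rows)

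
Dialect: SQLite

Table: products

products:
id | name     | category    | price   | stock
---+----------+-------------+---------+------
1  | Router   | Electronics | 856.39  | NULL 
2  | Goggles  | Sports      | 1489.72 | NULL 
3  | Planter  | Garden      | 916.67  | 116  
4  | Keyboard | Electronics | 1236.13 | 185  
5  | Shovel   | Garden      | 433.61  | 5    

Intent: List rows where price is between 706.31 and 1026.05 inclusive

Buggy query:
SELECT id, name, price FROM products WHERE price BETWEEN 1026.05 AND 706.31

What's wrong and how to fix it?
Bug: BETWEEN expects the lower bound first; with 1026.05 AND 706.31 the range is empty

Fix: Swap the bounds so the smaller value comes first

Corrected query:
SELECT id, name, price FROM products WHERE price BETWEEN 706.31 AND 1026.05

Result:
id | name    | price 
---+---------+-------
1  | Router  | 856.39
3  | Planter | 916.67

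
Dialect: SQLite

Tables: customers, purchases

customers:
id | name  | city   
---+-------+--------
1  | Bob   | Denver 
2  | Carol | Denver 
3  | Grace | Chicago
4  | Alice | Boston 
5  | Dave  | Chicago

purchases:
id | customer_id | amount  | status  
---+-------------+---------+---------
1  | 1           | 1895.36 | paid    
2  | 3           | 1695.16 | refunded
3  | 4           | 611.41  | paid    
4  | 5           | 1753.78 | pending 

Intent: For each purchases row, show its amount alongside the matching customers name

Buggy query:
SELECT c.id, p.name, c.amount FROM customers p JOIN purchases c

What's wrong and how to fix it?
Bug: Missing join condition: each purchases row is matched to all customers rows instead of just its own

Fix: Add ON c.customer_id = p.id to the JOIN

Corrected query:
SELECT c.id, p.name, c.amount FROM customers p JOIN purchases c ON c.customer_id = p.id

Result:
id | name  | amount 
---+-------+--------
1  | Bob   | 1895.36
2  | Grace | 1695.16
3  | Alice | 611.41 
4  | Dave  | 1753.78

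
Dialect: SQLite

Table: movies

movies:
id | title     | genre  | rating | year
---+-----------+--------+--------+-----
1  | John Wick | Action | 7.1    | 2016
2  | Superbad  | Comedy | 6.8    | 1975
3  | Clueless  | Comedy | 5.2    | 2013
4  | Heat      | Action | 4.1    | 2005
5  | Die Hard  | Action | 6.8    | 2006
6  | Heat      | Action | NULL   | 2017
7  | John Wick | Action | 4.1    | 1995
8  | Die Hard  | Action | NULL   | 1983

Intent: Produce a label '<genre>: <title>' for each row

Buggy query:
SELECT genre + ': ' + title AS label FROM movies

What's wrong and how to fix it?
Bug: '+' is numeric addition; on text columns SQLite converts them to 0 instead of concatenating

Fix: Replace + with || to concatenate text

Corrected query:
SELECT genre || ': ' || title AS label FROM movies

Result:
label            
-----------------
Action: John Wick
Comedy: Superbad 
Comedy: Clueless 
Action: Heat     
Action: Die Hard 
Action: Heat     
Action: John Wick
Action: Die Hard 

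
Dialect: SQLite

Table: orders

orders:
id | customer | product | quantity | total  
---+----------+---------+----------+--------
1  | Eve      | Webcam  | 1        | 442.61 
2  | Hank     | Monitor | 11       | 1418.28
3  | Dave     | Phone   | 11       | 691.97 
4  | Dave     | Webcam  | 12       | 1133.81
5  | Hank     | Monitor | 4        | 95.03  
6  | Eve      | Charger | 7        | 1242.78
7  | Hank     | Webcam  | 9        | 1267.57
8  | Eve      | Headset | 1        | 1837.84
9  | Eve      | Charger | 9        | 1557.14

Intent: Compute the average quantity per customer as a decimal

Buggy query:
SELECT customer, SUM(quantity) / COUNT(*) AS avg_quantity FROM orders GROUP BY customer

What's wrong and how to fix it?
Bug: SUM(quantity) and COUNT(*) are both integers; the division truncates the fractional part

Fix: Cast one side to REAL so the division keeps the fractional part

Corrected query:
SELECT customer, SUM(quantity) * 1.0 / COUNT(*) AS avg_quantity FROM orders GROUP BY customer

Result:
customer | avg_quantity
---------+-------------
Dave     | 11.5        
Eve      | 4.5         
Hank     | 8           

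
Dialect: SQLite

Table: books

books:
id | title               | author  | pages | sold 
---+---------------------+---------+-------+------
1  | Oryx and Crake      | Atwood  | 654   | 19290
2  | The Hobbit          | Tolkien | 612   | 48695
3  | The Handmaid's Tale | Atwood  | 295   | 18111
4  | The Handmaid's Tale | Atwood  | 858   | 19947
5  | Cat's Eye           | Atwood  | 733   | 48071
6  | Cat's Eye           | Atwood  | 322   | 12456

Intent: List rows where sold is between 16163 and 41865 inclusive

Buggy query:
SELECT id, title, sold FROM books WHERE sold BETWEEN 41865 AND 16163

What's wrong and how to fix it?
Bug: The bounds are reversed; BETWEEN a AND b requires a <= b to match anything

Fix: Swap the bounds so the smaller value comes first

Corrected query:
SELECT id, title, sold FROM books WHERE sold BETWEEN 16163 AND 41865

Result:
id | title               | sold 
---+---------------------+------
1  | Oryx and Crake      | 19290
3  | The Handmaid's Tale | 18111
4  | The Handmaid's Tale | 19947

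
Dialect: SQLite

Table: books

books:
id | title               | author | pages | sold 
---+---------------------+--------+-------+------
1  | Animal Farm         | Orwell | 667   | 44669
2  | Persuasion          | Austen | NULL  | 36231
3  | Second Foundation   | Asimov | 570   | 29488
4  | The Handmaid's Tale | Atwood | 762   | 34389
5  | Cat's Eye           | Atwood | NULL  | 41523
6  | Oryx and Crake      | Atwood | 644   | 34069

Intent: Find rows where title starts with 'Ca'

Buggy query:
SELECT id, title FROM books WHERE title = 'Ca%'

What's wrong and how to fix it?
Bug: Wildcards only work with LIKE; '=' treats '%' as a literal character

Fix: Replace '=' with LIKE so 'Ca%' is treated as a pattern

Corrected query:
SELECT id, title FROM books WHERE title LIKE 'Ca%'

Result:
id | title    
---+----------
5  | Cat's Eye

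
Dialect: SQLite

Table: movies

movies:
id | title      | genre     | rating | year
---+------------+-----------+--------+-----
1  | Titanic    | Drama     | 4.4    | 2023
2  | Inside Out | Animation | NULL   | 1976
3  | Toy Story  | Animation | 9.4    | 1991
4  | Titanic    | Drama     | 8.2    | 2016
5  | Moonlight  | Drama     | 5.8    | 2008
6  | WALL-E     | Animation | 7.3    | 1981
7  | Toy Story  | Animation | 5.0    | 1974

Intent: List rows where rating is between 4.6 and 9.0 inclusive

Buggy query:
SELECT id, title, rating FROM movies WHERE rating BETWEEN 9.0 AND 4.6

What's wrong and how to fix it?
Bug: The bounds are reversed; BETWEEN a AND b requires a <= b to match anything

Fix: Swap the bounds so the smaller value comes first

Corrected query:
SELECT id, title, rating FROM movies WHERE rating BETWEEN 4.6 AND 9.0

Result:
id | title     | rating
---+-----------+-------
4  | Titanic   | 8.2   
5  | Moonlight | 5.8   
6  | WALL-E    | 7.3   
7  | Toy Story | 5     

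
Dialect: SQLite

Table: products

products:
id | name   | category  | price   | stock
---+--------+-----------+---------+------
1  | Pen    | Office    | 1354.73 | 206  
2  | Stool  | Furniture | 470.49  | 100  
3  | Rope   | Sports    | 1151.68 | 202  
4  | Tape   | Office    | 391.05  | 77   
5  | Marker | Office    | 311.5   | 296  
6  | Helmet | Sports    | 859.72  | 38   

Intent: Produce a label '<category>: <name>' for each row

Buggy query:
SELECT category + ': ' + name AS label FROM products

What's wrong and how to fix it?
Bug: SQLite uses || for string concatenation; + coerces text to numbers (yielding 0)

Fix: Replace + with || to concatenate text

Corrected query:
SELECT category || ': ' || name AS label FROM products

Result:
label           
----------------
Office: Pen     
Furniture: Stool
Sports: Rope    
Office: Tape    
Office: Marker  
Sports: Helmet  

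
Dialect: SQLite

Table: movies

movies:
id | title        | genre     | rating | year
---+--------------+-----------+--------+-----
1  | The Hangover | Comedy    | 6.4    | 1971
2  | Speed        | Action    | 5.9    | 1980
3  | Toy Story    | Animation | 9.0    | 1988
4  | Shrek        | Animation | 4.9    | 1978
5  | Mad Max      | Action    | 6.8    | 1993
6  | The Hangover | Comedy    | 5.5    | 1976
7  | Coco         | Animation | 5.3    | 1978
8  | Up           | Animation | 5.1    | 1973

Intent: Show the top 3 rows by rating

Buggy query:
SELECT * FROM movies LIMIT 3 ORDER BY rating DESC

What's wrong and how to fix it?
Bug: ORDER BY cannot follow LIMIT; LIMIT is the final clause

Fix: Swap the clauses: ORDER BY first, then LIMIT

Corrected query:
SELECT * FROM movies ORDER BY rating DESC LIMIT 3

Result:
id | title        | genre     | rating | year
---+--------------+-----------+--------+-----
3  | Toy Story    | Animation | 9      | 1988
5  | Mad Max      | Action    | 6.8    | 1993
1  | The Hangover | Comedy    | 6.4    | 1971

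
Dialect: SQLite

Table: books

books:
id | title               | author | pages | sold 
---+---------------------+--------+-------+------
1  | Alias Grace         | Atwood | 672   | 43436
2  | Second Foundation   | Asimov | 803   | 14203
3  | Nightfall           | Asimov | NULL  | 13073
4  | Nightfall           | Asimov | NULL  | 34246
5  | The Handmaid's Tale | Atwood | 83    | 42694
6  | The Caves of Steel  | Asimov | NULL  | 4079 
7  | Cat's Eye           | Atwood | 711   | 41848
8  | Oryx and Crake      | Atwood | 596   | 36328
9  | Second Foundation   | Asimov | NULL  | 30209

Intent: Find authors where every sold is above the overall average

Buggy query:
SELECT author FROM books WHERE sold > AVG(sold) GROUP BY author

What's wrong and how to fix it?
Bug: WHERE evaluates per row before aggregation, so AVG() is unavailable

Fix: Use a subquery for AVG and a HAVING MIN(...) filter so the condition holds for every row in the group

Corrected query:
SELECT author FROM books GROUP BY author HAVING MIN(sold) > (SELECT AVG(sold) FROM books)

Result:
author
------
Atwood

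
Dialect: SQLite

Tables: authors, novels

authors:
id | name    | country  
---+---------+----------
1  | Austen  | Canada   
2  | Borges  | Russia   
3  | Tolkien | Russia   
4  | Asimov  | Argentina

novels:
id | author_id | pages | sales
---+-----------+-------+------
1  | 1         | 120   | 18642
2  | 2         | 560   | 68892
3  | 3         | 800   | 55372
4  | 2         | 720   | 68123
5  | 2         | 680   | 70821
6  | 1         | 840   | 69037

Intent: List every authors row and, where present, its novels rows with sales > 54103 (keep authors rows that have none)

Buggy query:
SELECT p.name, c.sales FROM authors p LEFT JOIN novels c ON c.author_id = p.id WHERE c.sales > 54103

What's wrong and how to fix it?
Bug: A WHERE condition on the right-hand table after LEFT JOIN drops unmatched parents

Fix: Put 'c.sales > 54103' in the JOIN's ON clause instead of WHERE

Corrected query:
SELECT p.name, c.sales FROM authors p LEFT JOIN novels c ON c.author_id = p.id AND c.sales > 54103

Result:
name    | sales
--------+------
Austen  | 69037
Borges  | 68123
Borges  | 68892
Borges  | 70821
Tolkien | 55372
Asimov  | NULL 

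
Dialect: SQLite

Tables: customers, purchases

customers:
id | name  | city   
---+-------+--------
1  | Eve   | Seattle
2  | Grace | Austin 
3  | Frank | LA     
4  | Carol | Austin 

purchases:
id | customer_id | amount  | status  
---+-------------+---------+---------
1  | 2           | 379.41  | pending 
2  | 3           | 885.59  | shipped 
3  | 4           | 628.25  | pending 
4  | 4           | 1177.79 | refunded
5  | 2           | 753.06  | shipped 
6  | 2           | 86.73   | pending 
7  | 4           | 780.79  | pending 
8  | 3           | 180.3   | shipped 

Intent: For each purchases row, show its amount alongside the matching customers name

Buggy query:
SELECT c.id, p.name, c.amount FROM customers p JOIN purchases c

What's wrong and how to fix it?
Bug: Missing join condition: each purchases row is matched to all customers rows instead of just its own

Fix: Add ON c.customer_id = p.id to the JOIN

Corrected query:
SELECT c.id, p.name, c.amount FROM customers p JOIN purchases c ON c.customer_id = p.id

Result:
id | name  | amount 
---+-------+--------
1  | Grace | 379.41 
2  | Frank | 885.59 
3  | Carol | 628.25 
4  | Carol | 1177.79
5  | Grace | 753.06 
6  | Grace | 86.73  
7  | Carol | 780.79 
8  | Frank | 180.3  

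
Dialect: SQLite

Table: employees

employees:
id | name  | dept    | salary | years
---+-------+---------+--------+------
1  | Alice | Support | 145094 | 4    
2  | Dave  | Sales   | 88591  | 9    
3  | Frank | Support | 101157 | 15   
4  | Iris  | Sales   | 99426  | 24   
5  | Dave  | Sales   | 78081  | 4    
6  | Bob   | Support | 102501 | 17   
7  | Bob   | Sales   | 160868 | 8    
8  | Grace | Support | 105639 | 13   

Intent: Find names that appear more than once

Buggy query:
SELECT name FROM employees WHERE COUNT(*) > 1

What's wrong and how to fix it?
Bug: COUNT(*) is an aggregate and cannot be used in WHERE

Fix: GROUP BY name, then filter groups with HAVING COUNT(*) > 1

Corrected query:
SELECT name FROM employees GROUP BY name HAVING COUNT(*) > 1

Result:
name
----
Bob 
Dave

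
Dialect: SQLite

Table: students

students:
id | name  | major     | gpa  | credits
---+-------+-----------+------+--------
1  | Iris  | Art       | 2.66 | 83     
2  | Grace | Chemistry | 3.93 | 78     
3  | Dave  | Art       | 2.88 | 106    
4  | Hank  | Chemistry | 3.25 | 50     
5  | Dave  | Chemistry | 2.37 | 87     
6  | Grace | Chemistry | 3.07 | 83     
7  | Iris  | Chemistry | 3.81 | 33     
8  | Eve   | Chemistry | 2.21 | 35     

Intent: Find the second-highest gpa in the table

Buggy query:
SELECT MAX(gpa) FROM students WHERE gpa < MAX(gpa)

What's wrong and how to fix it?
Bug: MAX(gpa) on the right of the comparison is an aggregate-in-WHERE error

Fix: Compute the overall MAX in a subquery, then take MAX of rows below it

Corrected query:
SELECT MAX(gpa) FROM students WHERE gpa < (SELECT MAX(gpa) FROM students)

Result:
MAX(gpa)
--------
3.81    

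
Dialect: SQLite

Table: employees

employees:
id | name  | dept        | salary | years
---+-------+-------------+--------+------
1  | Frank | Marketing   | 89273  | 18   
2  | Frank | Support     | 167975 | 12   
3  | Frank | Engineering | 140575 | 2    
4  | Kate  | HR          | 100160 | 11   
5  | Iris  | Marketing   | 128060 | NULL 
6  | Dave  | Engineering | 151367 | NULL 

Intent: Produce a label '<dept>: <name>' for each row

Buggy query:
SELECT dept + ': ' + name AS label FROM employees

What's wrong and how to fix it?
Bug: SQLite uses || for string concatenation; + coerces text to numbers (yielding 0)

Fix: Use the || operator for string concatenation

Corrected query:
SELECT dept || ': ' || name AS label FROM employees

Result:
label             
------------------
Marketing: Frank  
Support: Frank    
Engineering: Frank
HR: Kate          
Marketing: Iris   
Engineering: Dave 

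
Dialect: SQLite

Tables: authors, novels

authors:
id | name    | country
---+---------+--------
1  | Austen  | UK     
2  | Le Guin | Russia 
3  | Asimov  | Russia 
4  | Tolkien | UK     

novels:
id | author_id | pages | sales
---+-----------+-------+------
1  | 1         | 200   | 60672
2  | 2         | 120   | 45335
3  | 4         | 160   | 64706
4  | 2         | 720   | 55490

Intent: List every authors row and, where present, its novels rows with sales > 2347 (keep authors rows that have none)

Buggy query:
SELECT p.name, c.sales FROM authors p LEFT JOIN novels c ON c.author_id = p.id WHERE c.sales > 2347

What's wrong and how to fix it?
Bug: A WHERE condition on the right-hand table after LEFT JOIN drops unmatched parents

Fix: Move the right-table condition into the ON clause so unmatched parents are kept

Corrected query:
SELECT p.name, c.sales FROM authors p LEFT JOIN novels c ON c.author_id = p.id AND c.sales > 2347

Result:
name    | sales
--------+------
Austen  | 60672
Le Guin | 45335
Le Guin | 55490
Asimov  | NULL 
Tolkien | 64706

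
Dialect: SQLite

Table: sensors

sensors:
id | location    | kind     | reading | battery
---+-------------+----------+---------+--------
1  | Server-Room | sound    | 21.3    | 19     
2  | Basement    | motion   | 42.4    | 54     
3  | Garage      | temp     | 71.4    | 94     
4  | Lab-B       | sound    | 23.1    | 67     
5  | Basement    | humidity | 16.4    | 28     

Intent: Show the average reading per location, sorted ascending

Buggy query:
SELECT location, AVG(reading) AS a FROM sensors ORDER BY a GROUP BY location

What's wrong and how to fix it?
Bug: ORDER BY appears before GROUP BY; SQL clause order requires GROUP BY first

Fix: Reorder: SELECT … FROM … GROUP BY … ORDER BY …

Corrected query:
SELECT location, AVG(reading) AS a FROM sensors GROUP BY location ORDER BY a

Result:
location    | a   
------------+-----
Server-Room | 21.3
Lab-B       | 23.1
Basement    | 29.4
Garage      | 71.4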